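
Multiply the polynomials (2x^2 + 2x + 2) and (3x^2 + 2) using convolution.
Ascending coefficients: a = [2, 2, 2], b = [2, 0, 3]. c[0] = 2×2 = 4; c[1] = 2×0 + 2×2 = 4; c[2] = 2×3 + 2×0 + 2×2 = 10; c[3] = 2×3 + 2×0 = 6; c[4] = 2×3 = 6. Result coefficients: [4, 4, 10, 6, 6] → 6x^4 + 6x^3 + 10x^2 + 4x + 4

6x^4 + 6x^3 + 10x^2 + 4x + 4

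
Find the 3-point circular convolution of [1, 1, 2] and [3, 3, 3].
Use y[k] = Σ_j x[j]·h[(k-j) mod 3]. y[0] = 1×3 + 1×3 + 2×3 = 12; y[1] = 1×3 + 1×3 + 2×3 = 12; y[2] = 1×3 + 1×3 + 2×3 = 12. Result: [12, 12, 12]

[12, 12, 12]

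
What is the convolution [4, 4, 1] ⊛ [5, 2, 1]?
y[0] = 4×5 = 20; y[1] = 4×2 + 4×5 = 28; y[2] = 4×1 + 4×2 + 1×5 = 17; y[3] = 4×1 + 1×2 = 6; y[4] = 1×1 = 1

[20, 28, 17, 6, 1]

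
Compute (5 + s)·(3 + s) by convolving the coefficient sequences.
Ascending coefficients: a = [5, 1], b = [3, 1]. c[0] = 5×3 = 15; c[1] = 5×1 + 1×3 = 8; c[2] = 1×1 = 1. Result coefficients: [15, 8, 1] → 15 + 8s + s^2

15 + 8s + s^2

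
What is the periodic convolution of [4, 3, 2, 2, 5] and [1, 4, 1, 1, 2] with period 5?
Use y[k] = Σ_j f[j]·g[(k-j) mod 5]. y[0] = 4×1 + 3×2 + 2×1 + 2×1 + 5×4 = 34; y[1] = 4×4 + 3×1 + 2×2 + 2×1 + 5×1 = 30; y[2] = 4×1 + 3×4 + 2×1 + 2×2 + 5×1 = 27; y[3] = 4×1 + 3×1 + 2×4 + 2×1 + 5×2 = 27; y[4] = 4×2 + 3×1 + 2×1 + 2×4 + 5×1 = 26. Result: [34, 30, 27, 27, 26]

[34, 30, 27, 27, 26]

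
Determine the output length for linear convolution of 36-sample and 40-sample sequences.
Linear/full convolution length: m + n - 1 = 36 + 40 - 1 = 75

75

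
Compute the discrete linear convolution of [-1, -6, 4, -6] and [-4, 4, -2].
y[0] = -1×-4 = 4; y[1] = -1×4 + -6×-4 = 20; y[2] = -1×-2 + -6×4 + 4×-4 = -38; y[3] = -6×-2 + 4×4 + -6×-4 = 52; y[4] = 4×-2 + -6×4 = -32; y[5] = -6×-2 = 12

[4, 20, -38, 52, -32, 12]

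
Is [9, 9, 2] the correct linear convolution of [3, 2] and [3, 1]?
Recompute linear convolution of [3, 2] and [3, 1]: y[0] = 3×3 = 9; y[1] = 3×1 + 2×3 = 9; y[2] = 2×1 = 2 → [9, 9, 2]. Given [9, 9, 2] matches, so answer: Yes

Yes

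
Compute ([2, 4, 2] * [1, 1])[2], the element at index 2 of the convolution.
Use y[k] = Σ_i a[i]·b[k-i] at k=2. y[2] = 4×1 + 2×1 = 6

6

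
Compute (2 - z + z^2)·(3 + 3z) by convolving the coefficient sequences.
Ascending coefficients: a = [2, -1, 1], b = [3, 3]. c[0] = 2×3 = 6; c[1] = 2×3 + -1×3 = 3; c[2] = -1×3 + 1×3 = 0; c[3] = 1×3 = 3. Result coefficients: [6, 3, 0, 3] → 6 + 3z + 3z^3

6 + 3z + 3z^3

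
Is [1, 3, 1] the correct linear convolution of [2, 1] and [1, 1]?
Recompute linear convolution of [2, 1] and [1, 1]: y[0] = 2×1 = 2; y[1] = 2×1 + 1×1 = 3; y[2] = 1×1 = 1 → [2, 3, 1]. Compare to given [1, 3, 1]: they differ at index 0: given 1, correct 2, so answer: No

No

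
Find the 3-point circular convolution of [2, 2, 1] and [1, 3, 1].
Use y[k] = Σ_j s[j]·t[(k-j) mod 3]. y[0] = 2×1 + 2×1 + 1×3 = 7; y[1] = 2×3 + 2×1 + 1×1 = 9; y[2] = 2×1 + 2×3 + 1×1 = 9. Result: [7, 9, 9]

[7, 9, 9]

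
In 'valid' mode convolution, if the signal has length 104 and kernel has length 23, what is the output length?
'Valid' mode counts only positions where the kernel fully overlaps the signal: m - n + 1 = 104 - 23 + 1 = 82

82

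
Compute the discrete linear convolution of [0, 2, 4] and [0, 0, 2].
y[0] = 0×0 = 0; y[1] = 0×0 + 2×0 = 0; y[2] = 0×2 + 2×0 + 4×0 = 0; y[3] = 2×2 + 4×0 = 4; y[4] = 4×2 = 8

[0, 0, 0, 4, 8]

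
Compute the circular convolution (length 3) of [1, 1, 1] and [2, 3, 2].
Use y[k] = Σ_j x[j]·h[(k-j) mod 3]. y[0] = 1×2 + 1×2 + 1×3 = 7; y[1] = 1×3 + 1×2 + 1×2 = 7; y[2] = 1×2 + 1×3 + 1×2 = 7. Result: [7, 7, 7]

[7, 7, 7]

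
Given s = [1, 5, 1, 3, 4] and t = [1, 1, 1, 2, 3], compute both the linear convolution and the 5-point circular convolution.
Linear: y_lin[0] = 1×1 = 1; y_lin[1] = 1×1 + 5×1 = 6; y_lin[2] = 1×1 + 5×1 + 1×1 = 7; y_lin[3] = 1×2 + 5×1 + 1×1 + 3×1 = 11; y_lin[4] = 1×3 + 5×2 + 1×1 + 3×1 + 4×1 = 21; y_lin[5] = 5×3 + 1×2 + 3×1 + 4×1 = 24; y_lin[6] = 1×3 + 3×2 + 4×1 = 13; y_lin[7] = 3×3 + 4×2 = 17; y_lin[8] = 4×3 = 12 → [1, 6, 7, 11, 21, 24, 13, 17, 12]. Circular (length 5): y[0] = 1×1 + 5×3 + 1×2 + 3×1 + 4×1 = 25; y[1] = 1×1 + 5×1 + 1×3 + 3×2 + 4×1 = 19; y[2] = 1×1 + 5×1 + 1×1 + 3×3 + 4×2 = 24; y[3] = 1×2 + 5×1 + 1×1 + 3×1 + 4×3 = 23; y[4] = 1×3 + 5×2 + 1×1 + 3×1 + 4×1 = 21 → [25, 19, 24, 23, 21]

Linear: [1, 6, 7, 11, 21, 24, 13, 17, 12], Circular: [25, 19, 24, 23, 21]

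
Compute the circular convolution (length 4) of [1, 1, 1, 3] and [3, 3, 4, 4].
Use y[k] = Σ_j u[j]·v[(k-j) mod 4]. y[0] = 1×3 + 1×4 + 1×4 + 3×3 = 20; y[1] = 1×3 + 1×3 + 1×4 + 3×4 = 22; y[2] = 1×4 + 1×3 + 1×3 + 3×4 = 22; y[3] = 1×4 + 1×4 + 1×3 + 3×3 = 20. Result: [20, 22, 22, 20]

[20, 22, 22, 20]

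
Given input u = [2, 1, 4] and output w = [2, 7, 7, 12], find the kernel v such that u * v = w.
Output length 4 = len(u) + len(v) - 1 ⇒ len(v) = 2. Solve v forward using v[k] = (w[k] - Σ_{i≥1} u[i]·v[k-i]) / u[0]: v[0] = w[0] / u[0] = 2 / 2 = 1; v[1] = (w[1] - 1×1) / u[0] = (7 - 1×1) / 2 = 3. So v = [1, 3]. Forward-check [2, 1, 4] * [1, 3]: w[0] = 2×1 = 2; w[1] = 2×3 + 1×1 = 7; w[2] = 1×3 + 4×1 = 7; w[3] = 4×3 = 12 → [2, 7, 7, 12] ✓

[1, 3]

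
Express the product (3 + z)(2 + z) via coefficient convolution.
Ascending coefficients: a = [3, 1], b = [2, 1]. c[0] = 3×2 = 6; c[1] = 3×1 + 1×2 = 5; c[2] = 1×1 = 1. Result coefficients: [6, 5, 1] → 6 + 5z + z^2

6 + 5z + z^2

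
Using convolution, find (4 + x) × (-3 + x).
Ascending coefficients: a = [4, 1], b = [-3, 1]. c[0] = 4×-3 = -12; c[1] = 4×1 + 1×-3 = 1; c[2] = 1×1 = 1. Result coefficients: [-12, 1, 1] → -12 + x + x^2

-12 + x + x^2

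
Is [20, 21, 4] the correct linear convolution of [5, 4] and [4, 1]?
Recompute linear convolution of [5, 4] and [4, 1]: y[0] = 5×4 = 20; y[1] = 5×1 + 4×4 = 21; y[2] = 4×1 = 4 → [20, 21, 4]. Given [20, 21, 4] matches, so answer: Yes

Yes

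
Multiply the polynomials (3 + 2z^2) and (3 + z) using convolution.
Ascending coefficients: a = [3, 0, 2], b = [3, 1]. c[0] = 3×3 = 9; c[1] = 3×1 + 0×3 = 3; c[2] = 0×1 + 2×3 = 6; c[3] = 2×1 = 2. Result coefficients: [9, 3, 6, 2] → 9 + 3z + 6z^2 + 2z^3

9 + 3z + 6z^2 + 2z^3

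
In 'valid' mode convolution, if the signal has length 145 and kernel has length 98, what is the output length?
'Valid' mode counts only positions where the kernel fully overlaps the signal: m - n + 1 = 145 - 98 + 1 = 48

48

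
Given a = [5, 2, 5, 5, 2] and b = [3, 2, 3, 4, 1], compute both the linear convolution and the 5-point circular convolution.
Linear: y_lin[0] = 5×3 = 15; y_lin[1] = 5×2 + 2×3 = 16; y_lin[2] = 5×3 + 2×2 + 5×3 = 34; y_lin[3] = 5×4 + 2×3 + 5×2 + 5×3 = 51; y_lin[4] = 5×1 + 2×4 + 5×3 + 5×2 + 2×3 = 44; y_lin[5] = 2×1 + 5×4 + 5×3 + 2×2 = 41; y_lin[6] = 5×1 + 5×4 + 2×3 = 31; y_lin[7] = 5×1 + 2×4 = 13; y_lin[8] = 2×1 = 2 → [15, 16, 34, 51, 44, 41, 31, 13, 2]. Circular (length 5): y[0] = 5×3 + 2×1 + 5×4 + 5×3 + 2×2 = 56; y[1] = 5×2 + 2×3 + 5×1 + 5×4 + 2×3 = 47; y[2] = 5×3 + 2×2 + 5×3 + 5×1 + 2×4 = 47; y[3] = 5×4 + 2×3 + 5×2 + 5×3 + 2×1 = 53; y[4] = 5×1 + 2×4 + 5×3 + 5×2 + 2×3 = 44 → [56, 47, 47, 53, 44]

Linear: [15, 16, 34, 51, 44, 41, 31, 13, 2], Circular: [56, 47, 47, 53, 44]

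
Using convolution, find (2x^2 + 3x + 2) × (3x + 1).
Ascending coefficients: a = [2, 3, 2], b = [1, 3]. c[0] = 2×1 = 2; c[1] = 2×3 + 3×1 = 9; c[2] = 3×3 + 2×1 = 11; c[3] = 2×3 = 6. Result coefficients: [2, 9, 11, 6] → 6x^3 + 11x^2 + 9x + 2

6x^3 + 11x^2 + 9x + 2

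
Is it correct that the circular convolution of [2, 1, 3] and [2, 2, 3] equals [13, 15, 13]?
Recompute circular convolution of [2, 1, 3] and [2, 2, 3]: y[0] = 2×2 + 1×3 + 3×2 = 13; y[1] = 2×2 + 1×2 + 3×3 = 15; y[2] = 2×3 + 1×2 + 3×2 = 14 → [13, 15, 14]. Compare to given [13, 15, 13]: they differ at index 2: given 13, correct 14, so answer: No

No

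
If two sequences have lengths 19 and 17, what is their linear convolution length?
Linear/full convolution length: m + n - 1 = 19 + 17 - 1 = 35

35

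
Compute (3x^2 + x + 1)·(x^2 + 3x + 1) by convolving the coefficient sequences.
Ascending coefficients: a = [1, 1, 3], b = [1, 3, 1]. c[0] = 1×1 = 1; c[1] = 1×3 + 1×1 = 4; c[2] = 1×1 + 1×3 + 3×1 = 7; c[3] = 1×1 + 3×3 = 10; c[4] = 3×1 = 3. Result coefficients: [1, 4, 7, 10, 3] → 3x^4 + 10x^3 + 7x^2 + 4x + 1

3x^4 + 10x^3 + 7x^2 + 4x + 1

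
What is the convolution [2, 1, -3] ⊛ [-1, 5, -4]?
y[0] = 2×-1 = -2; y[1] = 2×5 + 1×-1 = 9; y[2] = 2×-4 + 1×5 + -3×-1 = 0; y[3] = 1×-4 + -3×5 = -19; y[4] = -3×-4 = 12

[-2, 9, 0, -19, 12]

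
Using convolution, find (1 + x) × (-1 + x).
Ascending coefficients: a = [1, 1], b = [-1, 1]. c[0] = 1×-1 = -1; c[1] = 1×1 + 1×-1 = 0; c[2] = 1×1 = 1. Result coefficients: [-1, 0, 1] → -1 + x^2

-1 + x^2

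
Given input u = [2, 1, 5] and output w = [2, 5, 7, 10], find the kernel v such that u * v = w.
Output length 4 = len(u) + len(v) - 1 ⇒ len(v) = 2. Solve v forward using v[k] = (w[k] - Σ_{i≥1} u[i]·v[k-i]) / u[0]: v[0] = w[0] / u[0] = 2 / 2 = 1; v[1] = (w[1] - 1×1) / u[0] = (5 - 1×1) / 2 = 2. So v = [1, 2]. Forward-check [2, 1, 5] * [1, 2]: w[0] = 2×1 = 2; w[1] = 2×2 + 1×1 = 5; w[2] = 1×2 + 5×1 = 7; w[3] = 5×2 = 10 → [2, 5, 7, 10] ✓

[1, 2]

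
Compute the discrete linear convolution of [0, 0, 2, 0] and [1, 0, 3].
y[0] = 0×1 = 0; y[1] = 0×0 + 0×1 = 0; y[2] = 0×3 + 0×0 + 2×1 = 2; y[3] = 0×3 + 2×0 + 0×1 = 0; y[4] = 2×3 + 0×0 = 6; y[5] = 0×3 = 0

[0, 0, 2, 0, 6, 0]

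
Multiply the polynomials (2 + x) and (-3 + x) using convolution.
Ascending coefficients: a = [2, 1], b = [-3, 1]. c[0] = 2×-3 = -6; c[1] = 2×1 + 1×-3 = -1; c[2] = 1×1 = 1. Result coefficients: [-6, -1, 1] → -6 - x + x^2

-6 - x + x^2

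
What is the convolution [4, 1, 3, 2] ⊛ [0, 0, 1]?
y[0] = 4×0 = 0; y[1] = 4×0 + 1×0 = 0; y[2] = 4×1 + 1×0 + 3×0 = 4; y[3] = 1×1 + 3×0 + 2×0 = 1; y[4] = 3×1 + 2×0 = 3; y[5] = 2×1 = 2

[0, 0, 4, 1, 3, 2]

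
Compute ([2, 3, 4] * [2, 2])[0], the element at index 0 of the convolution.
Use y[k] = Σ_i a[i]·b[k-i] at k=0. y[0] = 2×2 = 4

4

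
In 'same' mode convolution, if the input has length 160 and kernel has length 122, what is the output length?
'Same' mode returns an output with the same length as the input: 160

160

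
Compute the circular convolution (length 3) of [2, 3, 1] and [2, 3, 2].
Use y[k] = Σ_j x[j]·h[(k-j) mod 3]. y[0] = 2×2 + 3×2 + 1×3 = 13; y[1] = 2×3 + 3×2 + 1×2 = 14; y[2] = 2×2 + 3×3 + 1×2 = 15. Result: [13, 14, 15]

[13, 14, 15]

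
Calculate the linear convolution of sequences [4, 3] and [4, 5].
y[0] = 4×4 = 16; y[1] = 4×5 + 3×4 = 32; y[2] = 3×5 = 15

[16, 32, 15]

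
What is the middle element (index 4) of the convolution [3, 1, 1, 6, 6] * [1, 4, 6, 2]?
Use y[k] = Σ_i a[i]·b[k-i] at k=4. y[4] = 1×2 + 1×6 + 6×4 + 6×1 = 38

38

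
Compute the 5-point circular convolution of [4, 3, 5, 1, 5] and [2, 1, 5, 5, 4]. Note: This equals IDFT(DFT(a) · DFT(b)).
Either evaluate y[k] = Σ_j a[j]·b[(k-j) mod 5] directly, or use IDFT(DFT(a) · DFT(b)). y[0] = 4×2 + 3×4 + 5×5 + 1×5 + 5×1 = 55; y[1] = 4×1 + 3×2 + 5×4 + 1×5 + 5×5 = 60; y[2] = 4×5 + 3×1 + 5×2 + 1×4 + 5×5 = 62; y[3] = 4×5 + 3×5 + 5×1 + 1×2 + 5×4 = 62; y[4] = 4×4 + 3×5 + 5×5 + 1×1 + 5×2 = 67. Result: [55, 60, 62, 62, 67]

[55, 60, 62, 62, 67]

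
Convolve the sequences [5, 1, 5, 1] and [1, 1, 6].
y[0] = 5×1 = 5; y[1] = 5×1 + 1×1 = 6; y[2] = 5×6 + 1×1 + 5×1 = 36; y[3] = 1×6 + 5×1 + 1×1 = 12; y[4] = 5×6 + 1×1 = 31; y[5] = 1×6 = 6

[5, 6, 36, 12, 31, 6]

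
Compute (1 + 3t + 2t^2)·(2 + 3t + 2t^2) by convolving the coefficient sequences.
Ascending coefficients: a = [1, 3, 2], b = [2, 3, 2]. c[0] = 1×2 = 2; c[1] = 1×3 + 3×2 = 9; c[2] = 1×2 + 3×3 + 2×2 = 15; c[3] = 3×2 + 2×3 = 12; c[4] = 2×2 = 4. Result coefficients: [2, 9, 15, 12, 4] → 2 + 9t + 15t^2 + 12t^3 + 4t^4

2 + 9t + 15t^2 + 12t^3 + 4t^4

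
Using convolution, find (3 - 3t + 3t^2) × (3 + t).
Ascending coefficients: a = [3, -3, 3], b = [3, 1]. c[0] = 3×3 = 9; c[1] = 3×1 + -3×3 = -6; c[2] = -3×1 + 3×3 = 6; c[3] = 3×1 = 3. Result coefficients: [9, -6, 6, 3] → 9 - 6t + 6t^2 + 3t^3

9 - 6t + 6t^2 + 3t^3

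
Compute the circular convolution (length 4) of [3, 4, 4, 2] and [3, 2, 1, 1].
Use y[k] = Σ_j a[j]·b[(k-j) mod 4]. y[0] = 3×3 + 4×1 + 4×1 + 2×2 = 21; y[1] = 3×2 + 4×3 + 4×1 + 2×1 = 24; y[2] = 3×1 + 4×2 + 4×3 + 2×1 = 25; y[3] = 3×1 + 4×1 + 4×2 + 2×3 = 21. Result: [21, 24, 25, 21]

[21, 24, 25, 21]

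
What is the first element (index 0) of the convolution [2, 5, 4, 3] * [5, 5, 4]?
Use y[k] = Σ_i a[i]·b[k-i] at k=0. y[0] = 2×5 = 10

10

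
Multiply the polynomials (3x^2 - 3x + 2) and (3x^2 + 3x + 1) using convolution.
Ascending coefficients: a = [2, -3, 3], b = [1, 3, 3]. c[0] = 2×1 = 2; c[1] = 2×3 + -3×1 = 3; c[2] = 2×3 + -3×3 + 3×1 = 0; c[3] = -3×3 + 3×3 = 0; c[4] = 3×3 = 9. Result coefficients: [2, 3, 0, 0, 9] → 9x^4 + 3x + 2

9x^4 + 3x + 2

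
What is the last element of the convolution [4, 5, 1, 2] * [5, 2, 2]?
Use y[k] = Σ_i a[i]·b[k-i] at k=5. y[5] = 2×2 = 4

4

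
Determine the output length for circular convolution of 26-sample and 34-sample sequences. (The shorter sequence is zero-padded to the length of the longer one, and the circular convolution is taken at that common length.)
Circular convolution (zero-padding the shorter input) has length max(m, n) = max(26, 34) = 34

34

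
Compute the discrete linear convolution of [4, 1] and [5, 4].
y[0] = 4×5 = 20; y[1] = 4×4 + 1×5 = 21; y[2] = 1×4 = 4

[20, 21, 4]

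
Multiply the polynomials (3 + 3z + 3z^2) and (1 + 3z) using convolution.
Ascending coefficients: a = [3, 3, 3], b = [1, 3]. c[0] = 3×1 = 3; c[1] = 3×3 + 3×1 = 12; c[2] = 3×3 + 3×1 = 12; c[3] = 3×3 = 9. Result coefficients: [3, 12, 12, 9] → 3 + 12z + 12z^2 + 9z^3

3 + 12z + 12z^2 + 9z^3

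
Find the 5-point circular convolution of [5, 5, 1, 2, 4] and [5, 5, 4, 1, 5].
Use y[k] = Σ_j f[j]·g[(k-j) mod 5]. y[0] = 5×5 + 5×5 + 1×1 + 2×4 + 4×5 = 79; y[1] = 5×5 + 5×5 + 1×5 + 2×1 + 4×4 = 73; y[2] = 5×4 + 5×5 + 1×5 + 2×5 + 4×1 = 64; y[3] = 5×1 + 5×4 + 1×5 + 2×5 + 4×5 = 60; y[4] = 5×5 + 5×1 + 1×4 + 2×5 + 4×5 = 64. Result: [79, 73, 64, 60, 64]

[79, 73, 64, 60, 64]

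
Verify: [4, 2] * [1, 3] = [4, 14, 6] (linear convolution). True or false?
Recompute linear convolution of [4, 2] and [1, 3]: y[0] = 4×1 = 4; y[1] = 4×3 + 2×1 = 14; y[2] = 2×3 = 6 → [4, 14, 6]. Given [4, 14, 6] matches, so answer: Yes

Yes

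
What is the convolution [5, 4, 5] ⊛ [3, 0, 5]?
y[0] = 5×3 = 15; y[1] = 5×0 + 4×3 = 12; y[2] = 5×5 + 4×0 + 5×3 = 40; y[3] = 4×5 + 5×0 = 20; y[4] = 5×5 = 25

[15, 12, 40, 20, 25]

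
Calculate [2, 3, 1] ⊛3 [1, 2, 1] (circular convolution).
Use y[k] = Σ_j f[j]·g[(k-j) mod 3]. y[0] = 2×1 + 3×1 + 1×2 = 7; y[1] = 2×2 + 3×1 + 1×1 = 8; y[2] = 2×1 + 3×2 + 1×1 = 9. Result: [7, 8, 9]

[7, 8, 9]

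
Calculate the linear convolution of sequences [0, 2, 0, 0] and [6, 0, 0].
y[0] = 0×6 = 0; y[1] = 0×0 + 2×6 = 12; y[2] = 0×0 + 2×0 + 0×6 = 0; y[3] = 2×0 + 0×0 + 0×6 = 0; y[4] = 0×0 + 0×0 = 0; y[5] = 0×0 = 0

[0, 12, 0, 0, 0, 0]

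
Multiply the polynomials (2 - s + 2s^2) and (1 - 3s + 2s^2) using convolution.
Ascending coefficients: a = [2, -1, 2], b = [1, -3, 2]. c[0] = 2×1 = 2; c[1] = 2×-3 + -1×1 = -7; c[2] = 2×2 + -1×-3 + 2×1 = 9; c[3] = -1×2 + 2×-3 = -8; c[4] = 2×2 = 4. Result coefficients: [2, -7, 9, -8, 4] → 2 - 7s + 9s^2 - 8s^3 + 4s^4

2 - 7s + 9s^2 - 8s^3 + 4s^4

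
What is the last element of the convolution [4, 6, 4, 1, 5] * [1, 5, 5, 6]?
Use y[k] = Σ_i a[i]·b[k-i] at k=7. y[7] = 5×6 = 30

30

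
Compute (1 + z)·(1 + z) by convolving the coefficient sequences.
Ascending coefficients: a = [1, 1], b = [1, 1]. c[0] = 1×1 = 1; c[1] = 1×1 + 1×1 = 2; c[2] = 1×1 = 1. Result coefficients: [1, 2, 1] → 1 + 2z + z^2

1 + 2z + z^2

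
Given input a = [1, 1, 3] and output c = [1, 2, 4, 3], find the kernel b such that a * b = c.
Output length 4 = len(a) + len(b) - 1 ⇒ len(b) = 2. Solve b forward using b[k] = (c[k] - Σ_{i≥1} a[i]·b[k-i]) / a[0]: b[0] = c[0] / a[0] = 1 / 1 = 1; b[1] = (c[1] - 1×1) / a[0] = (2 - 1×1) / 1 = 1. So b = [1, 1]. Forward-check [1, 1, 3] * [1, 1]: c[0] = 1×1 = 1; c[1] = 1×1 + 1×1 = 2; c[2] = 1×1 + 3×1 = 4; c[3] = 3×1 = 3 → [1, 2, 4, 3] ✓

[1, 1]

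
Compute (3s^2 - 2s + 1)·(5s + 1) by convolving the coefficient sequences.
Ascending coefficients: a = [1, -2, 3], b = [1, 5]. c[0] = 1×1 = 1; c[1] = 1×5 + -2×1 = 3; c[2] = -2×5 + 3×1 = -7; c[3] = 3×5 = 15. Result coefficients: [1, 3, -7, 15] → 15s^3 - 7s^2 + 3s + 1

15s^3 - 7s^2 + 3s + 1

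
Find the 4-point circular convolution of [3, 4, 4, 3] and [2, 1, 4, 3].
Use y[k] = Σ_j u[j]·v[(k-j) mod 4]. y[0] = 3×2 + 4×3 + 4×4 + 3×1 = 37; y[1] = 3×1 + 4×2 + 4×3 + 3×4 = 35; y[2] = 3×4 + 4×1 + 4×2 + 3×3 = 33; y[3] = 3×3 + 4×4 + 4×1 + 3×2 = 35. Result: [37, 35, 33, 35]

[37, 35, 33, 35]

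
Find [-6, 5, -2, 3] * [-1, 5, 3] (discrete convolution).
y[0] = -6×-1 = 6; y[1] = -6×5 + 5×-1 = -35; y[2] = -6×3 + 5×5 + -2×-1 = 9; y[3] = 5×3 + -2×5 + 3×-1 = 2; y[4] = -2×3 + 3×5 = 9; y[5] = 3×3 = 9

[6, -35, 9, 2, 9, 9]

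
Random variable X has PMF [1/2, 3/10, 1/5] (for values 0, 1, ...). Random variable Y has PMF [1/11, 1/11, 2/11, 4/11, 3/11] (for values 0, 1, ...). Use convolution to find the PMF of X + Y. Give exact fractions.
P(X+Y=k) = Σ_i P(X=i)·P(Y=k-i) — a convolution of [1/2, 3/10, 1/5] and [1/11, 1/11, 2/11, 4/11, 3/11]. P(X+Y=0) = (1/2)×(1/11) = 1/22; P(X+Y=1) = (1/2)×(1/11) + (3/10)×(1/11) = 1/22 + 3/110 = 4/55; P(X+Y=2) = (1/2)×(2/11) + (3/10)×(1/11) + (1/5)×(1/11) = 1/11 + 3/110 + 1/55 = 3/22; P(X+Y=3) = (1/2)×(4/11) + (3/10)×(2/11) + (1/5)×(1/11) = 2/11 + 3/55 + 1/55 = 14/55; P(X+Y=4) = (1/2)×(3/11) + (3/10)×(4/11) + (1/5)×(2/11) = 3/22 + 6/55 + 2/55 = 31/110; P(X+Y=5) = (3/10)×(3/11) + (1/5)×(4/11) = 9/110 + 4/55 = 17/110; P(X+Y=6) = (1/5)×(3/11) = 3/55. PMF: [1/22, 4/55, 3/22, 14/55, 31/110, 17/110, 3/55] (sums to 1 ✓)

[1/22, 4/55, 3/22, 14/55, 31/110, 17/110, 3/55]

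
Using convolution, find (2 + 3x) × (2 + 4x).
Ascending coefficients: a = [2, 3], b = [2, 4]. c[0] = 2×2 = 4; c[1] = 2×4 + 3×2 = 14; c[2] = 3×4 = 12. Result coefficients: [4, 14, 12] → 4 + 14x + 12x^2

4 + 14x + 12x^2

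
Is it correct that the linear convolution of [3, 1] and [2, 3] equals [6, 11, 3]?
Recompute linear convolution of [3, 1] and [2, 3]: y[0] = 3×2 = 6; y[1] = 3×3 + 1×2 = 11; y[2] = 1×3 = 3 → [6, 11, 3]. Given [6, 11, 3] matches, so answer: Yes

Yes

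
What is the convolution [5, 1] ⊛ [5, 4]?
y[0] = 5×5 = 25; y[1] = 5×4 + 1×5 = 25; y[2] = 1×4 = 4

[25, 25, 4]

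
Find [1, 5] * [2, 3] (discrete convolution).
y[0] = 1×2 = 2; y[1] = 1×3 + 5×2 = 13; y[2] = 5×3 = 15

[2, 13, 15]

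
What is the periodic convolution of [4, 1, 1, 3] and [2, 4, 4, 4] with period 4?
Use y[k] = Σ_j u[j]·v[(k-j) mod 4]. y[0] = 4×2 + 1×4 + 1×4 + 3×4 = 28; y[1] = 4×4 + 1×2 + 1×4 + 3×4 = 34; y[2] = 4×4 + 1×4 + 1×2 + 3×4 = 34; y[3] = 4×4 + 1×4 + 1×4 + 3×2 = 30. Result: [28, 34, 34, 30]

[28, 34, 34, 30]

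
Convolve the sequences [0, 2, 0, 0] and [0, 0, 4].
y[0] = 0×0 = 0; y[1] = 0×0 + 2×0 = 0; y[2] = 0×4 + 2×0 + 0×0 = 0; y[3] = 2×4 + 0×0 + 0×0 = 8; y[4] = 0×4 + 0×0 = 0; y[5] = 0×4 = 0

[0, 0, 0, 8, 0, 0]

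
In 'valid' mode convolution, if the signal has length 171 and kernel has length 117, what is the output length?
'Valid' mode counts only positions where the kernel fully overlaps the signal: m - n + 1 = 171 - 117 + 1 = 55

55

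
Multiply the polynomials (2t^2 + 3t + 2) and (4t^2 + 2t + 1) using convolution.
Ascending coefficients: a = [2, 3, 2], b = [1, 2, 4]. c[0] = 2×1 = 2; c[1] = 2×2 + 3×1 = 7; c[2] = 2×4 + 3×2 + 2×1 = 16; c[3] = 3×4 + 2×2 = 16; c[4] = 2×4 = 8. Result coefficients: [2, 7, 16, 16, 8] → 8t^4 + 16t^3 + 16t^2 + 7t + 2

8t^4 + 16t^3 + 16t^2 + 7t + 2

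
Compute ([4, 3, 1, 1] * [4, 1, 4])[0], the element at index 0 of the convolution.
Use y[k] = Σ_i a[i]·b[k-i] at k=0. y[0] = 4×4 = 16

16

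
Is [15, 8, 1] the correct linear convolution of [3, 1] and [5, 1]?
Recompute linear convolution of [3, 1] and [5, 1]: y[0] = 3×5 = 15; y[1] = 3×1 + 1×5 = 8; y[2] = 1×1 = 1 → [15, 8, 1]. Given [15, 8, 1] matches, so answer: Yes

Yes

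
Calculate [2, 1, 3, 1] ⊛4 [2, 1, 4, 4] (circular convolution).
Use y[k] = Σ_j u[j]·v[(k-j) mod 4]. y[0] = 2×2 + 1×4 + 3×4 + 1×1 = 21; y[1] = 2×1 + 1×2 + 3×4 + 1×4 = 20; y[2] = 2×4 + 1×1 + 3×2 + 1×4 = 19; y[3] = 2×4 + 1×4 + 3×1 + 1×2 = 17. Result: [21, 20, 19, 17]

[21, 20, 19, 17]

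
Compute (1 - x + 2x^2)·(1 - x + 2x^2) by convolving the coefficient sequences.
Ascending coefficients: a = [1, -1, 2], b = [1, -1, 2]. c[0] = 1×1 = 1; c[1] = 1×-1 + -1×1 = -2; c[2] = 1×2 + -1×-1 + 2×1 = 5; c[3] = -1×2 + 2×-1 = -4; c[4] = 2×2 = 4. Result coefficients: [1, -2, 5, -4, 4] → 1 - 2x + 5x^2 - 4x^3 + 4x^4

1 - 2x + 5x^2 - 4x^3 + 4x^4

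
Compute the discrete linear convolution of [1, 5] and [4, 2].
y[0] = 1×4 = 4; y[1] = 1×2 + 5×4 = 22; y[2] = 5×2 = 10

[4, 22, 10]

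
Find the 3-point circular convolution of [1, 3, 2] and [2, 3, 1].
Use y[k] = Σ_j a[j]·b[(k-j) mod 3]. y[0] = 1×2 + 3×1 + 2×3 = 11; y[1] = 1×3 + 3×2 + 2×1 = 11; y[2] = 1×1 + 3×3 + 2×2 = 14. Result: [11, 11, 14]

[11, 11, 14]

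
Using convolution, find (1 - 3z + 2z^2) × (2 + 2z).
Ascending coefficients: a = [1, -3, 2], b = [2, 2]. c[0] = 1×2 = 2; c[1] = 1×2 + -3×2 = -4; c[2] = -3×2 + 2×2 = -2; c[3] = 2×2 = 4. Result coefficients: [2, -4, -2, 4] → 2 - 4z - 2z^2 + 4z^3

2 - 4z - 2z^2 + 4z^3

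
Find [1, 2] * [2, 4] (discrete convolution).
y[0] = 1×2 = 2; y[1] = 1×4 + 2×2 = 8; y[2] = 2×4 = 8

[2, 8, 8]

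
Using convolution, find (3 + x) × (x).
Ascending coefficients: a = [3, 1], b = [0, 1]. c[0] = 3×0 = 0; c[1] = 3×1 + 1×0 = 3; c[2] = 1×1 = 1. Result coefficients: [0, 3, 1] → 3x + x^2

3x + x^2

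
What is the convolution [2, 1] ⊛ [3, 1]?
y[0] = 2×3 = 6; y[1] = 2×1 + 1×3 = 5; y[2] = 1×1 = 1

[6, 5, 1]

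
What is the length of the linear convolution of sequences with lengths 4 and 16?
Linear/full convolution length: m + n - 1 = 4 + 16 - 1 = 19

19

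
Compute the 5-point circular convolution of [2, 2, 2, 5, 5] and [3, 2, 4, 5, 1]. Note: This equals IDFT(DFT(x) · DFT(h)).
Either evaluate y[k] = Σ_j x[j]·h[(k-j) mod 5] directly, or use IDFT(DFT(x) · DFT(h)). y[0] = 2×3 + 2×1 + 2×5 + 5×4 + 5×2 = 48; y[1] = 2×2 + 2×3 + 2×1 + 5×5 + 5×4 = 57; y[2] = 2×4 + 2×2 + 2×3 + 5×1 + 5×5 = 48; y[3] = 2×5 + 2×4 + 2×2 + 5×3 + 5×1 = 42; y[4] = 2×1 + 2×5 + 2×4 + 5×2 + 5×3 = 45. Result: [48, 57, 48, 42, 45]

[48, 57, 48, 42, 45]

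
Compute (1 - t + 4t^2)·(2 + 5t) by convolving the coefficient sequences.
Ascending coefficients: a = [1, -1, 4], b = [2, 5]. c[0] = 1×2 = 2; c[1] = 1×5 + -1×2 = 3; c[2] = -1×5 + 4×2 = 3; c[3] = 4×5 = 20. Result coefficients: [2, 3, 3, 20] → 2 + 3t + 3t^2 + 20t^3

2 + 3t + 3t^2 + 20t^3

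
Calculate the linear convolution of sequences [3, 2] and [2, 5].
y[0] = 3×2 = 6; y[1] = 3×5 + 2×2 = 19; y[2] = 2×5 = 10

[6, 19, 10]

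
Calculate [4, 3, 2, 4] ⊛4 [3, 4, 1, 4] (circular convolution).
Use y[k] = Σ_j f[j]·g[(k-j) mod 4]. y[0] = 4×3 + 3×4 + 2×1 + 4×4 = 42; y[1] = 4×4 + 3×3 + 2×4 + 4×1 = 37; y[2] = 4×1 + 3×4 + 2×3 + 4×4 = 38; y[3] = 4×4 + 3×1 + 2×4 + 4×3 = 39. Result: [42, 37, 38, 39]

[42, 37, 38, 39]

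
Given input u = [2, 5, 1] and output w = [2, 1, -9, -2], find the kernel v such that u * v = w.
Output length 4 = len(u) + len(v) - 1 ⇒ len(v) = 2. Solve v forward using v[k] = (w[k] - Σ_{i≥1} u[i]·v[k-i]) / u[0]: v[0] = w[0] / u[0] = 2 / 2 = 1; v[1] = (w[1] - 5×1) / u[0] = (1 - 5×1) / 2 = -2. So v = [1, -2]. Forward-check [2, 5, 1] * [1, -2]: w[0] = 2×1 = 2; w[1] = 2×-2 + 5×1 = 1; w[2] = 5×-2 + 1×1 = -9; w[3] = 1×-2 = -2 → [2, 1, -9, -2] ✓

[1, -2]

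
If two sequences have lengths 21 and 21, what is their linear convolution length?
Linear/full convolution length: m + n - 1 = 21 + 21 - 1 = 41

41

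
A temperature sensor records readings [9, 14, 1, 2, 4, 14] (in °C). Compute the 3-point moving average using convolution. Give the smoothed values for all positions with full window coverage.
3-point moving average kernel = [1, 1, 1]. Apply in 'valid' mode (full window coverage): avg[0] = (9 + 14 + 1) / 3 = 8.0; avg[1] = (14 + 1 + 2) / 3 = 5.67; avg[2] = (1 + 2 + 4) / 3 = 2.33; avg[3] = (2 + 4 + 14) / 3 = 6.67. Smoothed values: [8.0, 5.67, 2.33, 6.67]

[8.0, 5.67, 2.33, 6.67]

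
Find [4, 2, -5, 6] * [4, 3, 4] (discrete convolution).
y[0] = 4×4 = 16; y[1] = 4×3 + 2×4 = 20; y[2] = 4×4 + 2×3 + -5×4 = 2; y[3] = 2×4 + -5×3 + 6×4 = 17; y[4] = -5×4 + 6×3 = -2; y[5] = 6×4 = 24

[16, 20, 2, 17, -2, 24]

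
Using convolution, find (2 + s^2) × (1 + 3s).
Ascending coefficients: a = [2, 0, 1], b = [1, 3]. c[0] = 2×1 = 2; c[1] = 2×3 + 0×1 = 6; c[2] = 0×3 + 1×1 = 1; c[3] = 1×3 = 3. Result coefficients: [2, 6, 1, 3] → 2 + 6s + s^2 + 3s^3

2 + 6s + s^2 + 3s^3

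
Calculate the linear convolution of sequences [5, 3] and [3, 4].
y[0] = 5×3 = 15; y[1] = 5×4 + 3×3 = 29; y[2] = 3×4 = 12

[15, 29, 12]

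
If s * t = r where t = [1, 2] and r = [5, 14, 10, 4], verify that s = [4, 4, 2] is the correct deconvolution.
Forward-compute [4, 4, 2] * [1, 2]: r[0] = 4×1 = 4; r[1] = 4×2 + 4×1 = 12; r[2] = 4×2 + 2×1 = 10; r[3] = 2×2 = 4 → [4, 12, 10, 4]. Does not match given r = [5, 14, 10, 4].

Not verified. [4, 4, 2] * [1, 2] = [4, 12, 10, 4], which differs from [5, 14, 10, 4] at index 0.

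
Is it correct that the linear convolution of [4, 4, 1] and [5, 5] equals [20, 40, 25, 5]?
Recompute linear convolution of [4, 4, 1] and [5, 5]: y[0] = 4×5 = 20; y[1] = 4×5 + 4×5 = 40; y[2] = 4×5 + 1×5 = 25; y[3] = 1×5 = 5 → [20, 40, 25, 5]. Given [20, 40, 25, 5] matches, so answer: Yes

Yes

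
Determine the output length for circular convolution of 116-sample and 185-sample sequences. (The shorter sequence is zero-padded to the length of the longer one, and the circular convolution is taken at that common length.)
Circular convolution (zero-padding the shorter input) has length max(m, n) = max(116, 185) = 185

185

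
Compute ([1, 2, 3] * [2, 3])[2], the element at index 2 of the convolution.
Use y[k] = Σ_i a[i]·b[k-i] at k=2. y[2] = 2×3 + 3×2 = 12

12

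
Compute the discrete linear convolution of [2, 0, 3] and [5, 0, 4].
y[0] = 2×5 = 10; y[1] = 2×0 + 0×5 = 0; y[2] = 2×4 + 0×0 + 3×5 = 23; y[3] = 0×4 + 3×0 = 0; y[4] = 3×4 = 12

[10, 0, 23, 0, 12]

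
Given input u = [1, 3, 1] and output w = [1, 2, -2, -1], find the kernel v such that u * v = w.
Output length 4 = len(u) + len(v) - 1 ⇒ len(v) = 2. Solve v forward using v[k] = (w[k] - Σ_{i≥1} u[i]·v[k-i]) / u[0]: v[0] = w[0] / u[0] = 1 / 1 = 1; v[1] = (w[1] - 3×1) / u[0] = (2 - 3×1) / 1 = -1. So v = [1, -1]. Forward-check [1, 3, 1] * [1, -1]: w[0] = 1×1 = 1; w[1] = 1×-1 + 3×1 = 2; w[2] = 3×-1 + 1×1 = -2; w[3] = 1×-1 = -1 → [1, 2, -2, -1] ✓

[1, -1]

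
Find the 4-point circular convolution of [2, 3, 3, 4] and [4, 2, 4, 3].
Use y[k] = Σ_j a[j]·b[(k-j) mod 4]. y[0] = 2×4 + 3×3 + 3×4 + 4×2 = 37; y[1] = 2×2 + 3×4 + 3×3 + 4×4 = 41; y[2] = 2×4 + 3×2 + 3×4 + 4×3 = 38; y[3] = 2×3 + 3×4 + 3×2 + 4×4 = 40. Result: [37, 41, 38, 40]

[37, 41, 38, 40]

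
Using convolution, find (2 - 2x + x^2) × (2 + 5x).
Ascending coefficients: a = [2, -2, 1], b = [2, 5]. c[0] = 2×2 = 4; c[1] = 2×5 + -2×2 = 6; c[2] = -2×5 + 1×2 = -8; c[3] = 1×5 = 5. Result coefficients: [4, 6, -8, 5] → 4 + 6x - 8x^2 + 5x^3

4 + 6x - 8x^2 + 5x^3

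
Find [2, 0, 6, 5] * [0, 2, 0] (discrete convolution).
y[0] = 2×0 = 0; y[1] = 2×2 + 0×0 = 4; y[2] = 2×0 + 0×2 + 6×0 = 0; y[3] = 0×0 + 6×2 + 5×0 = 12; y[4] = 6×0 + 5×2 = 10; y[5] = 5×0 = 0

[0, 4, 0, 12, 10, 0]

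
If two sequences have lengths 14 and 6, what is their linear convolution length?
Linear/full convolution length: m + n - 1 = 14 + 6 - 1 = 19

19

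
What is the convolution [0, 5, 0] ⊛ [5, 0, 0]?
y[0] = 0×5 = 0; y[1] = 0×0 + 5×5 = 25; y[2] = 0×0 + 5×0 + 0×5 = 0; y[3] = 5×0 + 0×0 = 0; y[4] = 0×0 = 0

[0, 25, 0, 0, 0]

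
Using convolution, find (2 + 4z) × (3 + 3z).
Ascending coefficients: a = [2, 4], b = [3, 3]. c[0] = 2×3 = 6; c[1] = 2×3 + 4×3 = 18; c[2] = 4×3 = 12. Result coefficients: [6, 18, 12] → 6 + 18z + 12z^2

6 + 18z + 12z^2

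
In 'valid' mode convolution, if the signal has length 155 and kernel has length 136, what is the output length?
'Valid' mode counts only positions where the kernel fully overlaps the signal: m - n + 1 = 155 - 136 + 1 = 20

20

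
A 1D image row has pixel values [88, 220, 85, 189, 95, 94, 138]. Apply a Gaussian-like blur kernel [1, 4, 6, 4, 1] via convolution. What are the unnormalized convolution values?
Convolve image row [88, 220, 85, 189, 95, 94, 138] with kernel [1, 4, 6, 4, 1]: y[0] = 88×1 = 88; y[1] = 88×4 + 220×1 = 572; y[2] = 88×6 + 220×4 + 85×1 = 1493; y[3] = 88×4 + 220×6 + 85×4 + 189×1 = 2201; y[4] = 88×1 + 220×4 + 85×6 + 189×4 + 95×1 = 2329; y[5] = 220×1 + 85×4 + 189×6 + 95×4 + 94×1 = 2168; y[6] = 85×1 + 189×4 + 95×6 + 94×4 + 138×1 = 1925; y[7] = 189×1 + 95×4 + 94×6 + 138×4 = 1685; y[8] = 95×1 + 94×4 + 138×6 = 1299; y[9] = 94×1 + 138×4 = 646; y[10] = 138×1 = 138 → [88, 572, 1493, 2201, 2329, 2168, 1925, 1685, 1299, 646, 138]. Normalization factor = sum(kernel) = 16.

[88, 572, 1493, 2201, 2329, 2168, 1925, 1685, 1299, 646, 138]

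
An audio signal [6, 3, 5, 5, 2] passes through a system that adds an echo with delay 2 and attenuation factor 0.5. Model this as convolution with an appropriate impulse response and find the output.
Direct-path + delayed-attenuated-path model → impulse response h = [1, 0, 0.5] (1 at lag 0, 0.5 at lag 2). Output y[n] = x[n] + 0.5·x[n - 2] (with x[n] = 0 outside 0..4): y[0] = 6 + 0.5×0 = 6; y[1] = 3 + 0.5×0 = 3; y[2] = 5 + 0.5×6 = 8.0; y[3] = 5 + 0.5×3 = 6.5; y[4] = 2 + 0.5×5 = 4.5; y[5] = 0 + 0.5×5 = 2.5; y[6] = 0 + 0.5×2 = 1.0. So y = [6, 3, 8.0, 6.5, 4.5, 2.5, 1.0]

[6, 3, 8.0, 6.5, 4.5, 2.5, 1.0]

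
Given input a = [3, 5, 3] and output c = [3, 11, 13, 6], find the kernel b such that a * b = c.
Output length 4 = len(a) + len(b) - 1 ⇒ len(b) = 2. Solve b forward using b[k] = (c[k] - Σ_{i≥1} a[i]·b[k-i]) / a[0]: b[0] = c[0] / a[0] = 3 / 3 = 1; b[1] = (c[1] - 5×1) / a[0] = (11 - 5×1) / 3 = 2. So b = [1, 2]. Forward-check [3, 5, 3] * [1, 2]: c[0] = 3×1 = 3; c[1] = 3×2 + 5×1 = 11; c[2] = 5×2 + 3×1 = 13; c[3] = 3×2 = 6 → [3, 11, 13, 6] ✓

[1, 2]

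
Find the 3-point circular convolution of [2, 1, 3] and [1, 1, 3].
Use y[k] = Σ_j f[j]·g[(k-j) mod 3]. y[0] = 2×1 + 1×3 + 3×1 = 8; y[1] = 2×1 + 1×1 + 3×3 = 12; y[2] = 2×3 + 1×1 + 3×1 = 10. Result: [8, 12, 10]

[8, 12, 10]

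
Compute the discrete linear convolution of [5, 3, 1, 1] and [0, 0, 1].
y[0] = 5×0 = 0; y[1] = 5×0 + 3×0 = 0; y[2] = 5×1 + 3×0 + 1×0 = 5; y[3] = 3×1 + 1×0 + 1×0 = 3; y[4] = 1×1 + 1×0 = 1; y[5] = 1×1 = 1

[0, 0, 5, 3, 1, 1]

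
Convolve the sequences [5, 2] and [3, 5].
y[0] = 5×3 = 15; y[1] = 5×5 + 2×3 = 31; y[2] = 2×5 = 10

[15, 31, 10]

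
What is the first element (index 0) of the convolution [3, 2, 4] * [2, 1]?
Use y[k] = Σ_i a[i]·b[k-i] at k=0. y[0] = 3×2 = 6

6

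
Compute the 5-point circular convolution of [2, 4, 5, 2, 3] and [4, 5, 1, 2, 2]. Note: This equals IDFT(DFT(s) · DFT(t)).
Either evaluate y[k] = Σ_j s[j]·t[(k-j) mod 5] directly, or use IDFT(DFT(s) · DFT(t)). y[0] = 2×4 + 4×2 + 5×2 + 2×1 + 3×5 = 43; y[1] = 2×5 + 4×4 + 5×2 + 2×2 + 3×1 = 43; y[2] = 2×1 + 4×5 + 5×4 + 2×2 + 3×2 = 52; y[3] = 2×2 + 4×1 + 5×5 + 2×4 + 3×2 = 47; y[4] = 2×2 + 4×2 + 5×1 + 2×5 + 3×4 = 39. Result: [43, 43, 52, 47, 39]

[43, 43, 52, 47, 39]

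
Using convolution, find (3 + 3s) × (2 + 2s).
Ascending coefficients: a = [3, 3], b = [2, 2]. c[0] = 3×2 = 6; c[1] = 3×2 + 3×2 = 12; c[2] = 3×2 = 6. Result coefficients: [6, 12, 6] → 6 + 12s + 6s^2

6 + 12s + 6s^2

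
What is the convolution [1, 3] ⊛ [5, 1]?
y[0] = 1×5 = 5; y[1] = 1×1 + 3×5 = 16; y[2] = 3×1 = 3

[5, 16, 3]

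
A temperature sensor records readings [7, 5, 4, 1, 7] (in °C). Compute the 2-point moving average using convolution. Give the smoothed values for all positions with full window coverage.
2-point moving average kernel = [1, 1]. Apply in 'valid' mode (full window coverage): avg[0] = (7 + 5) / 2 = 6.0; avg[1] = (5 + 4) / 2 = 4.5; avg[2] = (4 + 1) / 2 = 2.5; avg[3] = (1 + 7) / 2 = 4.0. Smoothed values: [6.0, 4.5, 2.5, 4.0]

[6.0, 4.5, 2.5, 4.0]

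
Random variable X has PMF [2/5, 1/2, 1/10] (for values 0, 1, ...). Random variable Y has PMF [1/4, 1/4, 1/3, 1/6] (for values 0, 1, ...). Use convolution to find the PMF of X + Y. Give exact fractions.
P(X+Y=k) = Σ_i P(X=i)·P(Y=k-i) — a convolution of [2/5, 1/2, 1/10] and [1/4, 1/4, 1/3, 1/6]. P(X+Y=0) = (2/5)×(1/4) = 1/10; P(X+Y=1) = (2/5)×(1/4) + (1/2)×(1/4) = 1/10 + 1/8 = 9/40; P(X+Y=2) = (2/5)×(1/3) + (1/2)×(1/4) + (1/10)×(1/4) = 2/15 + 1/8 + 1/40 = 17/60; P(X+Y=3) = (2/5)×(1/6) + (1/2)×(1/3) + (1/10)×(1/4) = 1/15 + 1/6 + 1/40 = 31/120; P(X+Y=4) = (1/2)×(1/6) + (1/10)×(1/3) = 1/12 + 1/30 = 7/60; P(X+Y=5) = (1/10)×(1/6) = 1/60. PMF: [1/10, 9/40, 17/60, 31/120, 7/60, 1/60] (sums to 1 ✓)

[1/10, 9/40, 17/60, 31/120, 7/60, 1/60]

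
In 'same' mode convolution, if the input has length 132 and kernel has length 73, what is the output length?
'Same' mode returns an output with the same length as the input: 132

132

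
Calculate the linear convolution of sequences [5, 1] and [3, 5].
y[0] = 5×3 = 15; y[1] = 5×5 + 1×3 = 28; y[2] = 1×5 = 5

[15, 28, 5]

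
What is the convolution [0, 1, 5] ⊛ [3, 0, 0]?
y[0] = 0×3 = 0; y[1] = 0×0 + 1×3 = 3; y[2] = 0×0 + 1×0 + 5×3 = 15; y[3] = 1×0 + 5×0 = 0; y[4] = 5×0 = 0

[0, 3, 15, 0, 0]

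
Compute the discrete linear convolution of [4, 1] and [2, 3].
y[0] = 4×2 = 8; y[1] = 4×3 + 1×2 = 14; y[2] = 1×3 = 3

[8, 14, 3]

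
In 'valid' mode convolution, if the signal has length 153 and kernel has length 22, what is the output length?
'Valid' mode counts only positions where the kernel fully overlaps the signal: m - n + 1 = 153 - 22 + 1 = 132

132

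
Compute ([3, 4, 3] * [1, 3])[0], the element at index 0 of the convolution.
Use y[k] = Σ_i a[i]·b[k-i] at k=0. y[0] = 3×1 = 3

3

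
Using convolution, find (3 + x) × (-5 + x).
Ascending coefficients: a = [3, 1], b = [-5, 1]. c[0] = 3×-5 = -15; c[1] = 3×1 + 1×-5 = -2; c[2] = 1×1 = 1. Result coefficients: [-15, -2, 1] → -15 - 2x + x^2

-15 - 2x + x^2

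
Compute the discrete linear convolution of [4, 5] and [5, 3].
y[0] = 4×5 = 20; y[1] = 4×3 + 5×5 = 37; y[2] = 5×3 = 15

[20, 37, 15]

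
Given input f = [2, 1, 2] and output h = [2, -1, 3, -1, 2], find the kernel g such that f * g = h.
Output length 5 = len(f) + len(g) - 1 ⇒ len(g) = 3. Solve g forward using g[k] = (h[k] - Σ_{i≥1} f[i]·g[k-i]) / f[0]: g[0] = h[0] / f[0] = 2 / 2 = 1; g[1] = (h[1] - 1×1) / f[0] = (-1 - 1×1) / 2 = -1; g[2] = (h[2] - 1×-1 - 2×1) / f[0] = (3 - 1×-1 - 2×1) / 2 = 1. So g = [1, -1, 1]. Forward-check [2, 1, 2] * [1, -1, 1]: h[0] = 2×1 = 2; h[1] = 2×-1 + 1×1 = -1; h[2] = 2×1 + 1×-1 + 2×1 = 3; h[3] = 1×1 + 2×-1 = -1; h[4] = 2×1 = 2 → [2, -1, 3, -1, 2] ✓

[1, -1, 1]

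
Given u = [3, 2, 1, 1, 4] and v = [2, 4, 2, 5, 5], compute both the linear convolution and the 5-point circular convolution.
Linear: y_lin[0] = 3×2 = 6; y_lin[1] = 3×4 + 2×2 = 16; y_lin[2] = 3×2 + 2×4 + 1×2 = 16; y_lin[3] = 3×5 + 2×2 + 1×4 + 1×2 = 25; y_lin[4] = 3×5 + 2×5 + 1×2 + 1×4 + 4×2 = 39; y_lin[5] = 2×5 + 1×5 + 1×2 + 4×4 = 33; y_lin[6] = 1×5 + 1×5 + 4×2 = 18; y_lin[7] = 1×5 + 4×5 = 25; y_lin[8] = 4×5 = 20 → [6, 16, 16, 25, 39, 33, 18, 25, 20]. Circular (length 5): y[0] = 3×2 + 2×5 + 1×5 + 1×2 + 4×4 = 39; y[1] = 3×4 + 2×2 + 1×5 + 1×5 + 4×2 = 34; y[2] = 3×2 + 2×4 + 1×2 + 1×5 + 4×5 = 41; y[3] = 3×5 + 2×2 + 1×4 + 1×2 + 4×5 = 45; y[4] = 3×5 + 2×5 + 1×2 + 1×4 + 4×2 = 39 → [39, 34, 41, 45, 39]

Linear: [6, 16, 16, 25, 39, 33, 18, 25, 20], Circular: [39, 34, 41, 45, 39]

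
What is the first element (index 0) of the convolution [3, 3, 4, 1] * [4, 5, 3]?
Use y[k] = Σ_i a[i]·b[k-i] at k=0. y[0] = 3×4 = 12

12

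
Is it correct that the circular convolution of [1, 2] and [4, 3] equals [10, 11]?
Recompute circular convolution of [1, 2] and [4, 3]: y[0] = 1×4 + 2×3 = 10; y[1] = 1×3 + 2×4 = 11 → [10, 11]. Given [10, 11] matches, so answer: Yes

Yes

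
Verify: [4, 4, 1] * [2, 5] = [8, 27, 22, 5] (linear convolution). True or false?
Recompute linear convolution of [4, 4, 1] and [2, 5]: y[0] = 4×2 = 8; y[1] = 4×5 + 4×2 = 28; y[2] = 4×5 + 1×2 = 22; y[3] = 1×5 = 5 → [8, 28, 22, 5]. Compare to given [8, 27, 22, 5]: they differ at index 1: given 27, correct 28, so answer: No

No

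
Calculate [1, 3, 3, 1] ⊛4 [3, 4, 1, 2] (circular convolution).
Use y[k] = Σ_j u[j]·v[(k-j) mod 4]. y[0] = 1×3 + 3×2 + 3×1 + 1×4 = 16; y[1] = 1×4 + 3×3 + 3×2 + 1×1 = 20; y[2] = 1×1 + 3×4 + 3×3 + 1×2 = 24; y[3] = 1×2 + 3×1 + 3×4 + 1×3 = 20. Result: [16, 20, 24, 20]

[16, 20, 24, 20]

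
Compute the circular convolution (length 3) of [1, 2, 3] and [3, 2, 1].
Use y[k] = Σ_j f[j]·g[(k-j) mod 3]. y[0] = 1×3 + 2×1 + 3×2 = 11; y[1] = 1×2 + 2×3 + 3×1 = 11; y[2] = 1×1 + 2×2 + 3×3 = 14. Result: [11, 11, 14]

[11, 11, 14]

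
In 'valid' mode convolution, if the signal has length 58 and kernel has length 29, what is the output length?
'Valid' mode counts only positions where the kernel fully overlaps the signal: m - n + 1 = 58 - 29 + 1 = 30

30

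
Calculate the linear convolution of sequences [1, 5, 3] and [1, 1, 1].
y[0] = 1×1 = 1; y[1] = 1×1 + 5×1 = 6; y[2] = 1×1 + 5×1 + 3×1 = 9; y[3] = 5×1 + 3×1 = 8; y[4] = 3×1 = 3

[1, 6, 9, 8, 3]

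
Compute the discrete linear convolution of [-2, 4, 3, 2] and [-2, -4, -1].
y[0] = -2×-2 = 4; y[1] = -2×-4 + 4×-2 = 0; y[2] = -2×-1 + 4×-4 + 3×-2 = -20; y[3] = 4×-1 + 3×-4 + 2×-2 = -20; y[4] = 3×-1 + 2×-4 = -11; y[5] = 2×-1 = -2

[4, 0, -20, -20, -11, -2]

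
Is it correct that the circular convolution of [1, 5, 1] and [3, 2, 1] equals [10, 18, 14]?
Recompute circular convolution of [1, 5, 1] and [3, 2, 1]: y[0] = 1×3 + 5×1 + 1×2 = 10; y[1] = 1×2 + 5×3 + 1×1 = 18; y[2] = 1×1 + 5×2 + 1×3 = 14 → [10, 18, 14]. Given [10, 18, 14] matches, so answer: Yes

Yes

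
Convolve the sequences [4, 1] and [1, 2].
y[0] = 4×1 = 4; y[1] = 4×2 + 1×1 = 9; y[2] = 1×2 = 2

[4, 9, 2]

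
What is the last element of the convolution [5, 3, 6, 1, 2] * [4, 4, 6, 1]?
Use y[k] = Σ_i a[i]·b[k-i] at k=7. y[7] = 2×1 = 2

2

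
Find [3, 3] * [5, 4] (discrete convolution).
y[0] = 3×5 = 15; y[1] = 3×4 + 3×5 = 27; y[2] = 3×4 = 12

[15, 27, 12]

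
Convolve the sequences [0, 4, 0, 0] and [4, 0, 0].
y[0] = 0×4 = 0; y[1] = 0×0 + 4×4 = 16; y[2] = 0×0 + 4×0 + 0×4 = 0; y[3] = 4×0 + 0×0 + 0×4 = 0; y[4] = 0×0 + 0×0 = 0; y[5] = 0×0 = 0

[0, 16, 0, 0, 0, 0]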